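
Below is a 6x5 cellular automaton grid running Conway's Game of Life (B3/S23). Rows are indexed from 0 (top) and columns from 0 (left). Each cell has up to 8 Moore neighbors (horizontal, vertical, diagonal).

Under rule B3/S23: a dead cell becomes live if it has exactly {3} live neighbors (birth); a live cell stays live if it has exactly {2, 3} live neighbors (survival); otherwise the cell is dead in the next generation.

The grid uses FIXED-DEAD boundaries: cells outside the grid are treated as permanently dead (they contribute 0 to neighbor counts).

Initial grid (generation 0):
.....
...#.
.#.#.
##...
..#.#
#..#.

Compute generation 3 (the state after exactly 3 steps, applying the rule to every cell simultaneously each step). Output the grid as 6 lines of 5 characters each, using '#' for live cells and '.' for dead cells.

Simulating step by step:
Generation 0 (given above): 9 live cells
Generation 1: 10 live cells
.....
..#..
##...
##.#.
#.##.
...#.
Generation 2: 8 live cells
.....
.#...
#....
...#.
#..##
..##.
Generation 3: 6 live cells
(generation 3 grid is the final answer)

Answer: .....
.....
.....
...##
....#
..###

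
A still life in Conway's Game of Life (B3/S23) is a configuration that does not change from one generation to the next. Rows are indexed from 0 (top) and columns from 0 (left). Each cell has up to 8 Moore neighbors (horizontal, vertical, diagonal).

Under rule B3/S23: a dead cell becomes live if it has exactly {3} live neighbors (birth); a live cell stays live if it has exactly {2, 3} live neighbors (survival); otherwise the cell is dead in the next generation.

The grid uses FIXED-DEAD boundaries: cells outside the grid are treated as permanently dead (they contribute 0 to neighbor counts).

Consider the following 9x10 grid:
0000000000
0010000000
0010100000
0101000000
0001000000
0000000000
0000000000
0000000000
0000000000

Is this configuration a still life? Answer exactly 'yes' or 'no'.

Compute generation 1 and compare to generation 0 (given above):
Generation 1:
0000000000
0001000000
0110000000
0001100000
0010000000
0000000000
0000000000
0000000000
0000000000
Cell (1,2) differs: gen0=1 vs gen1=0 -> NOT a still life.

Answer: no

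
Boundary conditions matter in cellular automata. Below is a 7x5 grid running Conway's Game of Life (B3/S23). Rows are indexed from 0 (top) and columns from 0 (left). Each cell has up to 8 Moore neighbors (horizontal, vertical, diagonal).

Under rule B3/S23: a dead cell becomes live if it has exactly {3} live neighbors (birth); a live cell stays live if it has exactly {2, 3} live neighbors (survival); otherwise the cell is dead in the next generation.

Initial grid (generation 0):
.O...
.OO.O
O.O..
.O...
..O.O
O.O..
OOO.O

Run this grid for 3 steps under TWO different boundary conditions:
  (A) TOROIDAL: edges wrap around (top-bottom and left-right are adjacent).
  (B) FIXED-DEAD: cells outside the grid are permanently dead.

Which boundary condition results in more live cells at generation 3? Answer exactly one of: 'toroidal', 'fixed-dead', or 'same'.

Under TOROIDAL boundary, generation 3:
OOO..
OO...
O....
OO..O
.....
.....
...O.
Population = 10

Under FIXED-DEAD boundary, generation 3:
.OO..
O.OO.
.....
.....
.....
.....
.....
Population = 5

Comparison: toroidal=10, fixed-dead=5 -> toroidal

Answer: toroidal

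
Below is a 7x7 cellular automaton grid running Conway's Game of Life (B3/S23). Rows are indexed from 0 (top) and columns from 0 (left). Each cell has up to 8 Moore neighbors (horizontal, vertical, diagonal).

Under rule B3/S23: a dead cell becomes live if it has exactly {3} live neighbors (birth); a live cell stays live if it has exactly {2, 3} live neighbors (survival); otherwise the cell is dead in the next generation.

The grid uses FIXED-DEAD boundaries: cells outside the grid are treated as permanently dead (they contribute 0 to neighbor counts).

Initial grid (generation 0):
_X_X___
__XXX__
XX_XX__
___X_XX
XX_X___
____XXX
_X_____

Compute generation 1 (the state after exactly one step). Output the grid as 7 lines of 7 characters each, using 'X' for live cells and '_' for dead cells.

Answer: ___XX__
X______
_X_____
___X_X_
__XX___
XXX_XX_
_____X_

Derivation:
Simulating step by step:
Generation 0 (given above): 19 live cells
Generation 1: 14 live cells
(generation 1 grid is the final answer)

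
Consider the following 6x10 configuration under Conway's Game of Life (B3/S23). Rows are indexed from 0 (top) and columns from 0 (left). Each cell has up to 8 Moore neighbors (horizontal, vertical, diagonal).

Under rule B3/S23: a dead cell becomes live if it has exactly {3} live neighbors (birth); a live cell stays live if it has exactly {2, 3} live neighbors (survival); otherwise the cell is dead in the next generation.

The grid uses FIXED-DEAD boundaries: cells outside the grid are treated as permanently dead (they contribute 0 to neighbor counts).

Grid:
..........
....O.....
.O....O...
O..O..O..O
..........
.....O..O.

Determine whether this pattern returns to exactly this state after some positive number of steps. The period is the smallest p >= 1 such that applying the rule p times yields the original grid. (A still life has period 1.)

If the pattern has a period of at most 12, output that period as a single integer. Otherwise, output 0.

Simulating and comparing each generation to the original:
Gen 0 (original, given above): 9 live cells
Gen 1: 1 live cells, differs from original
Gen 2: 0 live cells, differs from original
Gen 3: 0 live cells, differs from original
Gen 4: 0 live cells, differs from original
Gen 5: 0 live cells, differs from original
Gen 6: 0 live cells, differs from original
Gen 7: 0 live cells, differs from original
Gen 8: 0 live cells, differs from original
Gen 9: 0 live cells, differs from original
Gen 10: 0 live cells, differs from original
Gen 11: 0 live cells, differs from original
Gen 12: 0 live cells, differs from original
No period found within 12 steps.

Answer: 0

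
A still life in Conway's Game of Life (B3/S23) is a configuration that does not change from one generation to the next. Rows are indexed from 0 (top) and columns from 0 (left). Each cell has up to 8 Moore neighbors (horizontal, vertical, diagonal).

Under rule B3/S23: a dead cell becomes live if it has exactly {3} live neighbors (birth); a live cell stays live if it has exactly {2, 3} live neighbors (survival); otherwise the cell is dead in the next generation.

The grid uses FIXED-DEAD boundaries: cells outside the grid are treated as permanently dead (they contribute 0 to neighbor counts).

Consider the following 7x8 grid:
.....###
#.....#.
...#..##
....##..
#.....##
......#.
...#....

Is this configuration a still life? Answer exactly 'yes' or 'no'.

Compute generation 1 and compare to generation 0 (given above):
Generation 1:
.....###
........
....#.##
....##..
......##
......##
........
Cell (1,0) differs: gen0=1 vs gen1=0 -> NOT a still life.

Answer: no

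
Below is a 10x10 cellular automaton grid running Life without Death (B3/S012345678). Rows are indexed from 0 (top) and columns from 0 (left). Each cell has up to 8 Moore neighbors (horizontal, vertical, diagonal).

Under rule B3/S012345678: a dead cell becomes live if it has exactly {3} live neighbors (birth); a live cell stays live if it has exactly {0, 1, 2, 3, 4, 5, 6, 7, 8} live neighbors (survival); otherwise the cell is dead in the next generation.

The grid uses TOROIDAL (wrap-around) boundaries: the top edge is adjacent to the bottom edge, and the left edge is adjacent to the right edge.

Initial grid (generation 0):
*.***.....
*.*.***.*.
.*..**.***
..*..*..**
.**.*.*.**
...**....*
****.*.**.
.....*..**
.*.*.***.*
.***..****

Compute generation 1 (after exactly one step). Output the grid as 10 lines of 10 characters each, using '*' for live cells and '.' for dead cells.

Answer: *.***.....
*.*.***.*.
.**.**.***
..*..*..**
.**.*.****
...**.*..*
****.****.
...*.*..**
.*.*.***.*
.***..****

Derivation:
Simulating step by step:
Generation 0 (given above): 52 live cells
Generation 1: 57 live cells
(generation 1 grid is the final answer)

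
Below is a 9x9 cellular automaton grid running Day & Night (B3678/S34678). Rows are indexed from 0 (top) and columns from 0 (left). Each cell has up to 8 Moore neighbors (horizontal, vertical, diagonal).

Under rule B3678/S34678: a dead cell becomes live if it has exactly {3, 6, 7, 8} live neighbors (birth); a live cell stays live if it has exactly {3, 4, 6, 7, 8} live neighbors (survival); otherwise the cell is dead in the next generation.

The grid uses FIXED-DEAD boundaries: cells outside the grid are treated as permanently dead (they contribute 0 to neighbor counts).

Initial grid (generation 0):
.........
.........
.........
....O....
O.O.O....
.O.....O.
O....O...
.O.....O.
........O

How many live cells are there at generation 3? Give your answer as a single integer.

Answer: 3

Derivation:
Simulating step by step:
Generation 0 (given above): 11 live cells
Generation 1: 7 live cells
.........
.........
.........
...O.....
.O.O.....
OO.......
.O....O..
.........
.........
Generation 2: 5 live cells
.........
.........
.........
..O......
O........
OO.......
O........
.........
.........
Generation 3: 3 live cells
.........
.........
.........
.........
.........
OO.......
.O.......
.........
.........
Population at generation 3: 3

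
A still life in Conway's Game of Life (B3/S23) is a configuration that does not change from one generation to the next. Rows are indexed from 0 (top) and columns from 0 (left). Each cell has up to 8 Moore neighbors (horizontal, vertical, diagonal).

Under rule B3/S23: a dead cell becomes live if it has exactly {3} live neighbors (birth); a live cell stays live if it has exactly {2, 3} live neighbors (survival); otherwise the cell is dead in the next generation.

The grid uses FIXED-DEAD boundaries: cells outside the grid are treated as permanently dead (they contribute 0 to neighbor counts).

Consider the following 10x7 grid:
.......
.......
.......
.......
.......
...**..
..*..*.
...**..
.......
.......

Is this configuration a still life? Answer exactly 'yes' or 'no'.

Answer: yes

Derivation:
Compute generation 1 and compare to generation 0 (given above):
Generation 1:
.......
.......
.......
.......
.......
...**..
..*..*.
...**..
.......
.......
The grids are IDENTICAL -> still life.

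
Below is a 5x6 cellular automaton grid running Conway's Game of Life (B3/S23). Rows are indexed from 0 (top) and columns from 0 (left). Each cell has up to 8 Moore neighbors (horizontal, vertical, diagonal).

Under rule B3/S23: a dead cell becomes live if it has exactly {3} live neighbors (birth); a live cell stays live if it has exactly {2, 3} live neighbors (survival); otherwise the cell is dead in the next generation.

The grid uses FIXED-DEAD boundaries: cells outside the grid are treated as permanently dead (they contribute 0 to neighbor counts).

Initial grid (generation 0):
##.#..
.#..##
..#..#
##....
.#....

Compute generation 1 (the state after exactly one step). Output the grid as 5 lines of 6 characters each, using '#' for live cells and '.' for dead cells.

Answer: ###.#.
##.###
#.#.##
###...
##....

Derivation:
Simulating step by step:
Generation 0 (given above): 11 live cells
Generation 1: 18 live cells
(generation 1 grid is the final answer)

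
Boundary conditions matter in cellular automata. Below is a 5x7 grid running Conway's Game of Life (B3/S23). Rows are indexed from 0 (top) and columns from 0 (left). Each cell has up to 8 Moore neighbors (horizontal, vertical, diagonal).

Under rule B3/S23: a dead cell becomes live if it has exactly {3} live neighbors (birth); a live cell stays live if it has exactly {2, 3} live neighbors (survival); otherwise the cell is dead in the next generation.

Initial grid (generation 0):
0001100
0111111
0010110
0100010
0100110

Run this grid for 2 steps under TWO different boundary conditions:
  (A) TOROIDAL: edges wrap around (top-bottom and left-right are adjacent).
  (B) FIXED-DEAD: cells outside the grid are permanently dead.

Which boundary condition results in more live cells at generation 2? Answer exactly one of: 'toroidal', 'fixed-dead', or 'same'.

Answer: toroidal

Derivation:
Under TOROIDAL boundary, generation 2:
0100011
0100001
0000001
1101101
0001110
Population = 14

Under FIXED-DEAD boundary, generation 2:
0000000
0000000
0100000
0011110
0011110
Population = 9

Comparison: toroidal=14, fixed-dead=9 -> toroidal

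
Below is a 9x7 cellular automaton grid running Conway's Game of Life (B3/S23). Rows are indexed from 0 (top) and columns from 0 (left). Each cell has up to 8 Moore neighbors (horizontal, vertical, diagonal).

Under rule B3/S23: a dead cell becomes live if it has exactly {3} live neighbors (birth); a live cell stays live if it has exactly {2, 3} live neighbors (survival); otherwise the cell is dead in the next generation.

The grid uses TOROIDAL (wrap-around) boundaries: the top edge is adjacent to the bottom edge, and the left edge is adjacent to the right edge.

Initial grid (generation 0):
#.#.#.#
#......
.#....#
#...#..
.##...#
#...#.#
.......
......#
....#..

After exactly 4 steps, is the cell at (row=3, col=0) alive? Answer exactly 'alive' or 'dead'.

Simulating step by step:
Generation 0 (given above): 17 live cells
Generation 1: 24 live cells
##.#.##
.....#.
.#....#
..#..##
.#.#..#
##...##
#....##
.......
#..#..#
Generation 2: 25 live cells
.##..#.
.##.##.
#.....#
.##..##
.#..#..
.##.#..
.#...#.
.....#.
.##.##.
Generation 3: 33 live cells
#.....#
..####.
...##..
.##..##
....#..
######.
.##.##.
.##..##
.######
Generation 4: 12 live cells
#......
..#..##
.#....#
..#..#.
.......
#.....#
.......
.......
...##..

Cell (3,0) at generation 4: 0 -> dead

Answer: dead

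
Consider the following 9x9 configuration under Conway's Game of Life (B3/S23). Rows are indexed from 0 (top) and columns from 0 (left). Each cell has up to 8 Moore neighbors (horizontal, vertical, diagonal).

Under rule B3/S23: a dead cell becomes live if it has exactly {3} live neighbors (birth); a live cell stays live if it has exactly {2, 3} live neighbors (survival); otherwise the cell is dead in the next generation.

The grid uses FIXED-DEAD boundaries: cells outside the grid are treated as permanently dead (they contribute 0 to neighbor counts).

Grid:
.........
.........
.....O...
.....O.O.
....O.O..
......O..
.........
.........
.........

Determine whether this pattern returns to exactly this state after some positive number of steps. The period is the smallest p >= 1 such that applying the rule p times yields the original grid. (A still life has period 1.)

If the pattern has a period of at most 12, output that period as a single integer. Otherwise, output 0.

Answer: 2

Derivation:
Simulating and comparing each generation to the original:
Gen 0 (original, given above): 6 live cells
Gen 1: 6 live cells, differs from original
Gen 2: 6 live cells, MATCHES original -> period = 2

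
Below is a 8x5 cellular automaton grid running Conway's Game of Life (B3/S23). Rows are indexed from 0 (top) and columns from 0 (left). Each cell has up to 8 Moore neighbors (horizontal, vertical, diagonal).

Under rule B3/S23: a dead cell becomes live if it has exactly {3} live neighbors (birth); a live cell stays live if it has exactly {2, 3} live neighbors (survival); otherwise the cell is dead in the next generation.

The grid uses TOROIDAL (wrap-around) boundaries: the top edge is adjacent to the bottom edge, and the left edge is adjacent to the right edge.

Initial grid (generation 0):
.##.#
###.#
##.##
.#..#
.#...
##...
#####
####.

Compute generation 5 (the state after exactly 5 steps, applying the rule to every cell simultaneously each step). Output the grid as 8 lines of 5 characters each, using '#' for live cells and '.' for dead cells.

Answer: .....
.....
.....
..###
#.#..
#..##
.....
.....

Derivation:
Simulating step by step:
Generation 0 (given above): 25 live cells
Generation 1: 6 live cells
.....
.....
.....
.#.##
.##..
...#.
.....
.....
Generation 2: 7 live cells
.....
.....
.....
##.#.
##..#
..#..
.....
.....
Generation 3: 6 live cells
.....
.....
.....
.##..
...##
##...
.....
.....
Generation 4: 6 live cells
.....
.....
.....
..##.
...##
#...#
.....
.....
Generation 5: 8 live cells
(generation 5 grid is the final answer)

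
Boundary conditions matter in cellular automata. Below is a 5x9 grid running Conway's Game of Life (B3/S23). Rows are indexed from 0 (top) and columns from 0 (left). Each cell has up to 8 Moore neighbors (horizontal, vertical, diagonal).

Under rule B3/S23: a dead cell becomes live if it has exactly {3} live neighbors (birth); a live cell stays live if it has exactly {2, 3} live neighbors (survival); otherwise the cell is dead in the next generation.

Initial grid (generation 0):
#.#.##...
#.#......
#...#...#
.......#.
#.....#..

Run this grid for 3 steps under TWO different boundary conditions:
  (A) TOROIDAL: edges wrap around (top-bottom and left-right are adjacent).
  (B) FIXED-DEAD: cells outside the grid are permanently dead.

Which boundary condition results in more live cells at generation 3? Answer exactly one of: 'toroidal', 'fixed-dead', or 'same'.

Under TOROIDAL boundary, generation 3:
#......#.
#........
.....##..
......##.
#....#..#
Population = 10

Under FIXED-DEAD boundary, generation 3:
.........
.........
.........
.........
.........
Population = 0

Comparison: toroidal=10, fixed-dead=0 -> toroidal

Answer: toroidal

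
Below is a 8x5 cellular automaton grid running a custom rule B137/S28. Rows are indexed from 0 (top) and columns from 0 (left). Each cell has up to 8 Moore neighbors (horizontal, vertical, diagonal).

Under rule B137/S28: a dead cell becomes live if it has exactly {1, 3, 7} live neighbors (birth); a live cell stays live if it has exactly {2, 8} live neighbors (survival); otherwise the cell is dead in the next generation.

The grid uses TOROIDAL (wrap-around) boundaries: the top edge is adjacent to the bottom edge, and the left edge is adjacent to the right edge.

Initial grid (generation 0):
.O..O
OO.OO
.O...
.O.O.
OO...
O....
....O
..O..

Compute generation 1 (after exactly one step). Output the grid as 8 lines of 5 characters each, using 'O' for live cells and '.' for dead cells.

Simulating step by step:
Generation 0 (given above): 14 live cells
Generation 1: 12 live cells
(generation 1 grid is the final answer)

Answer: .....
...O.
...O.
.....
..OOO
.OOOO
..O..
O..O.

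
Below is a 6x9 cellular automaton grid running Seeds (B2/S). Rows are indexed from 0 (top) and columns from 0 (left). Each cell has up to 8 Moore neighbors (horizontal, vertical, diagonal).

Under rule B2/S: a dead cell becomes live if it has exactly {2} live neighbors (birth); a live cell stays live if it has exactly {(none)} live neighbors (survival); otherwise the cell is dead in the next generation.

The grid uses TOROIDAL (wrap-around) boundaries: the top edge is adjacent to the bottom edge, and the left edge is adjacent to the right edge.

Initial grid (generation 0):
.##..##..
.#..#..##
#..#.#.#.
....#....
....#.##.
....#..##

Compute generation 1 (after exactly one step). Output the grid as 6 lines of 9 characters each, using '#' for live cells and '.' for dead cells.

Answer: .........
.........
.##......
.........
.........
###......

Derivation:
Simulating step by step:
Generation 0 (given above): 19 live cells
Generation 1: 5 live cells
(generation 1 grid is the final answer)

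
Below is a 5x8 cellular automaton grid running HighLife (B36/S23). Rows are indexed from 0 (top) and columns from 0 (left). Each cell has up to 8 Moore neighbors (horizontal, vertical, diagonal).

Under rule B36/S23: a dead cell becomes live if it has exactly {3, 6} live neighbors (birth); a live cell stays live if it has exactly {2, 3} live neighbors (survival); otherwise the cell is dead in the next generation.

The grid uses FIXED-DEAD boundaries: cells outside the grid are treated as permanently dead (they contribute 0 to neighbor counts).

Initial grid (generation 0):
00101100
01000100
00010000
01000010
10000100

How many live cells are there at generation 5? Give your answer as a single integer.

Answer: 8

Derivation:
Simulating step by step:
Generation 0 (given above): 10 live cells
Generation 1: 6 live cells
00001100
00110100
00100000
00000000
00000000
Generation 2: 8 live cells
00011100
00110100
00110000
00000000
00000000
Generation 3: 8 live cells
00110100
00001100
00111000
00000000
00000000
Generation 4: 8 live cells
00010100
00010100
00011100
00010000
00000000
Generation 5: 8 live cells
00000000
00110110
00110100
00010000
00000000
Population at generation 5: 8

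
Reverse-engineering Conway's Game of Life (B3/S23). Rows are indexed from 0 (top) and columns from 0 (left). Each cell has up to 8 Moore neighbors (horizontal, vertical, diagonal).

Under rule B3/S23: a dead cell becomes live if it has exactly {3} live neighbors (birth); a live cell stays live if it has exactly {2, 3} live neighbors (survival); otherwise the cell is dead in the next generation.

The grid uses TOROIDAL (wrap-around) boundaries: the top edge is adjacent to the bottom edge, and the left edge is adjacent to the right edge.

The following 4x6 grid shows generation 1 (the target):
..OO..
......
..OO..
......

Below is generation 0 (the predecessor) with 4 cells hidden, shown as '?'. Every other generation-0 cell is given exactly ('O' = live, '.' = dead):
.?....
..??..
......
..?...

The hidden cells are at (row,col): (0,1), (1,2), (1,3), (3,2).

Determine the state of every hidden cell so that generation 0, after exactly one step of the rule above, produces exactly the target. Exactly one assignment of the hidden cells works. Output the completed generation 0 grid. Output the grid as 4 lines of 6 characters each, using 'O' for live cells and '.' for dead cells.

Hidden generation-0 cells (in order): (0,1), (1,2), (1,3), (3,2).
A hidden cell only influences target cells in its own 3x3 neighborhood. Try each of the 2^4 = 16 assignments, step the completed generation 0 forward once under B3/S23, and compare with the target:
  (0,1)=. (1,2)=. (1,3)=. (3,2)=. -> step gives (0,2)='.' but target has 'O' -> reject
  (0,1)=. (1,2)=. (1,3)=. (3,2)=O -> step gives (0,2)='.' but target has 'O' -> reject
  (0,1)=. (1,2)=. (1,3)=O (3,2)=. -> step gives (0,2)='.' but target has 'O' -> reject
  (0,1)=. (1,2)=. (1,3)=O (3,2)=O -> step gives (0,2)='.' but target has 'O' -> reject
  (0,1)=. (1,2)=O (1,3)=. (3,2)=. -> step gives (0,2)='.' but target has 'O' -> reject
  (0,1)=. (1,2)=O (1,3)=. (3,2)=O -> step gives (0,2)='.' but target has 'O' -> reject
  (0,1)=. (1,2)=O (1,3)=O (3,2)=. -> step gives (0,2)='.' but target has 'O' -> reject
  (0,1)=. (1,2)=O (1,3)=O (3,2)=O -> step reproduces the target at every cell -> ACCEPT
  (0,1)=O (1,2)=. (1,3)=. (3,2)=. -> step gives (0,2)='.' but target has 'O' -> reject
  (0,1)=O (1,2)=. (1,3)=. (3,2)=O -> step gives (0,2)='.' but target has 'O' -> reject
  (0,1)=O (1,2)=. (1,3)=O (3,2)=. -> step gives (0,2)='.' but target has 'O' -> reject
  (0,1)=O (1,2)=. (1,3)=O (3,2)=O -> step gives (0,3)='.' but target has 'O' -> reject
  (0,1)=O (1,2)=O (1,3)=. (3,2)=. -> step gives (0,2)='.' but target has 'O' -> reject
  (0,1)=O (1,2)=O (1,3)=. (3,2)=O -> step gives (0,1)='O' but target has '.' -> reject
  (0,1)=O (1,2)=O (1,3)=O (3,2)=. -> step gives (0,3)='.' but target has 'O' -> reject
  (0,1)=O (1,2)=O (1,3)=O (3,2)=O -> step gives (0,1)='O' but target has '.' -> reject
Unique solution: (0,1)=dead, (1,2)=live, (1,3)=live, (3,2)=live.
Check: live-neighbor counts of every cell in the completed generation 0:
023310
011110
023310
010100
Applying B3/S23 to generation 0 with these counts gives:
..OO..
......
..OO..
......
which matches the target exactly.

Answer: ......
..OO..
......
..O...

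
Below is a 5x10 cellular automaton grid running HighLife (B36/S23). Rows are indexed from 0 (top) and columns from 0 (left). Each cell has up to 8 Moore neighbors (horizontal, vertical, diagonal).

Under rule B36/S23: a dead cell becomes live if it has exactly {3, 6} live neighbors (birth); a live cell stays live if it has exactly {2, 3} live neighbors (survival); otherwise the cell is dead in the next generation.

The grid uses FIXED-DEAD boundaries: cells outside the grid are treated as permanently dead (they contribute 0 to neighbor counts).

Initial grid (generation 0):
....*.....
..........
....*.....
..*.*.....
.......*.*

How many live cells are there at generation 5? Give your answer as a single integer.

Simulating step by step:
Generation 0 (given above): 6 live cells
Generation 1: 2 live cells
..........
..........
...*......
...*......
..........
Generation 2: 0 live cells
..........
..........
..........
..........
..........
Generation 3: 0 live cells
..........
..........
..........
..........
..........
Generation 4: 0 live cells
..........
..........
..........
..........
..........
Generation 5: 0 live cells
..........
..........
..........
..........
..........
Population at generation 5: 0

Answer: 0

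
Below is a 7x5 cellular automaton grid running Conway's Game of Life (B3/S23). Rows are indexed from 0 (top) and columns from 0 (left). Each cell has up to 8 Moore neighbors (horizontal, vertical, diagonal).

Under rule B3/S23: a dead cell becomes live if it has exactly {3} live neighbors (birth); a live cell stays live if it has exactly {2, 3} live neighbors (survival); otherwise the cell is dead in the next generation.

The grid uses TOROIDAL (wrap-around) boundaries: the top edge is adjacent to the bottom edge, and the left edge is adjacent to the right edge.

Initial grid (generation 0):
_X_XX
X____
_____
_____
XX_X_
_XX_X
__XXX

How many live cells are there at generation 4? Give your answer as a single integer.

Simulating step by step:
Generation 0 (given above): 13 live cells
Generation 1: 7 live cells
_X___
X___X
_____
_____
XX_XX
_____
_____
Generation 2: 8 live cells
X____
X____
_____
X___X
X___X
X___X
_____
Generation 3: 10 live cells
_____
_____
X___X
X___X
_X_X_
X___X
X___X
Generation 4: 10 live cells
_____
_____
X___X
_X_X_
_X_X_
_X_X_
X___X
Population at generation 4: 10

Answer: 10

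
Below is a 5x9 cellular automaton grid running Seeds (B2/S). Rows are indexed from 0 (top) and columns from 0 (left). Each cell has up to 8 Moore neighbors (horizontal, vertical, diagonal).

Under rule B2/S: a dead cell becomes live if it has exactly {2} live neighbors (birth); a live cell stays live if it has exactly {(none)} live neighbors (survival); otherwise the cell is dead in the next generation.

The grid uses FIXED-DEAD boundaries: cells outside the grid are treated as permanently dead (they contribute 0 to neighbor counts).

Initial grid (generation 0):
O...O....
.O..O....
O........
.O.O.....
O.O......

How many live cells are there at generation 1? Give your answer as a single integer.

Answer: 8

Derivation:
Simulating step by step:
Generation 0 (given above): 9 live cells
Generation 1: 8 live cells
.O.O.O...
...O.O...
...OO....
.........
...O.....
Population at generation 1: 8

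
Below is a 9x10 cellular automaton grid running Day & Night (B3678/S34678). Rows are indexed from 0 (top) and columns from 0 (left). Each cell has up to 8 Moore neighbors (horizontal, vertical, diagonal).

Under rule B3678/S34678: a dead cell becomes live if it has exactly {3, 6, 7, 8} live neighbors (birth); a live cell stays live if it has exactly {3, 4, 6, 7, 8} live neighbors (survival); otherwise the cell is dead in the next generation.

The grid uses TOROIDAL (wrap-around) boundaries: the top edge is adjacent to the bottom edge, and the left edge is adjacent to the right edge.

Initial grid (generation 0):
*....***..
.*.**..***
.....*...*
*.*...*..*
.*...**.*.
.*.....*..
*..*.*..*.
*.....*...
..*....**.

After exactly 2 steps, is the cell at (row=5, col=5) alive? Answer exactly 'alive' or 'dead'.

Simulating step by step:
Generation 0 (given above): 31 live cells
Generation 1: 44 live cells
.****.*.*.
....*..***
.****.**.*
**....****
.**...*..*
*.*.**.***
.*....**.*
.*......*.
.*...*.*.*
Generation 2: 46 live cells
..***.*...
..***....*
****..***.
*.*...*..*
*.**..****
..**.*.*.*
.**..*****
..*.....**
.*.**.**..

Cell (5,5) at generation 2: 1 -> alive

Answer: alive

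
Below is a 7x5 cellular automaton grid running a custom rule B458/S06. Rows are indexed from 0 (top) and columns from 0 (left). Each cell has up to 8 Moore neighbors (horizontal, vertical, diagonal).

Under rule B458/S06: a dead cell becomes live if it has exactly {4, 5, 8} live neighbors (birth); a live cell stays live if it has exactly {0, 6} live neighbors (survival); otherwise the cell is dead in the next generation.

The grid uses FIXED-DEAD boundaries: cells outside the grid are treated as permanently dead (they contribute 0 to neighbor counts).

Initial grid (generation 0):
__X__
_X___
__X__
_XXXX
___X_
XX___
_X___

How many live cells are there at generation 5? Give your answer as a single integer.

Simulating step by step:
Generation 0 (given above): 11 live cells
Generation 1: 4 live cells
_____
_____
_X_X_
_____
_XX__
_____
_____
Generation 2: 3 live cells
_____
_____
_X_X_
__X__
_____
_____
_____
Generation 3: 0 live cells
_____
_____
_____
_____
_____
_____
_____
Generation 4: 0 live cells
_____
_____
_____
_____
_____
_____
_____
Generation 5: 0 live cells
_____
_____
_____
_____
_____
_____
_____
Population at generation 5: 0

Answer: 0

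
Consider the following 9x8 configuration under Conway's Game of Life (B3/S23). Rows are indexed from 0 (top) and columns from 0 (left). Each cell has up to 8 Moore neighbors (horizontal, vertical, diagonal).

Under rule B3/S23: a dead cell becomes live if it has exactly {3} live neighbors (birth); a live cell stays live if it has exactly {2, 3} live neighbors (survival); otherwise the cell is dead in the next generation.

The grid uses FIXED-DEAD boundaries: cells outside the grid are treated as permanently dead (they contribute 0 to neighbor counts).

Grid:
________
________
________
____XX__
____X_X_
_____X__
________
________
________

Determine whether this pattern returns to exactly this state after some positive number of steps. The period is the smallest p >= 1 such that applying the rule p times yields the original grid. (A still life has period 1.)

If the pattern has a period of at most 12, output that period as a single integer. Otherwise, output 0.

Simulating and comparing each generation to the original:
Gen 0 (original, given above): 5 live cells
Gen 1: 5 live cells, MATCHES original -> period = 1

Answer: 1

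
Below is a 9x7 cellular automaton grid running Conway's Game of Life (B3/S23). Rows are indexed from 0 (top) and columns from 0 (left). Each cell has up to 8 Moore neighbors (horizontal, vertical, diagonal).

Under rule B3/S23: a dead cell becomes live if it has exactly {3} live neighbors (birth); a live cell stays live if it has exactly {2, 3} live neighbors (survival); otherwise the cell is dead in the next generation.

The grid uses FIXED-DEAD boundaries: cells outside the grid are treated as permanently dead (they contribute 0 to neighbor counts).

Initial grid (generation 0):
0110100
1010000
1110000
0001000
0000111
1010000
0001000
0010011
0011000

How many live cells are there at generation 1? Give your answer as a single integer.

Answer: 25

Derivation:
Simulating step by step:
Generation 0 (given above): 20 live cells
Generation 1: 25 live cells
0111000
1000000
1011000
0111110
0001110
0001110
0111000
0010100
0011000
Population at generation 1: 25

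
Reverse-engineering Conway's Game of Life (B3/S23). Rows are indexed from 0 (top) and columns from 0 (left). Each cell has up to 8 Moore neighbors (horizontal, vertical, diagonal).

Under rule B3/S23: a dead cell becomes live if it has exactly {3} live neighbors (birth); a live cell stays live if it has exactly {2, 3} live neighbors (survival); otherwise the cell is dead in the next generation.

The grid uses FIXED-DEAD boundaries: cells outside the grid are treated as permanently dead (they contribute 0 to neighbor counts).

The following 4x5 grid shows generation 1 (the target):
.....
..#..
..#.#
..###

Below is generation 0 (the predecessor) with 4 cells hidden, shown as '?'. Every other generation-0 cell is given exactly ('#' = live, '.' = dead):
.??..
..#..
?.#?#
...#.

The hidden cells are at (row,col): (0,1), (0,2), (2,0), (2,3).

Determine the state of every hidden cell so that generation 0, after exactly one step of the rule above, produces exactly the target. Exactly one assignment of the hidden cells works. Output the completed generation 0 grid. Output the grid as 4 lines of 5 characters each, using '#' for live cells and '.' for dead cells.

Hidden generation-0 cells (in order): (0,1), (0,2), (2,0), (2,3).
A hidden cell only influences target cells in its own 3x3 neighborhood. Try each of the 2^4 = 16 assignments, step the completed generation 0 forward once under B3/S23, and compare with the target:
  (0,1)=. (0,2)=. (2,0)=. (2,3)=. -> step gives (1,2)='.' but target has '#' -> reject
  (0,1)=. (0,2)=. (2,0)=. (2,3)=# -> step reproduces the target at every cell -> ACCEPT
  (0,1)=. (0,2)=. (2,0)=# (2,3)=. -> step gives (1,1)='#' but target has '.' -> reject
  (0,1)=. (0,2)=. (2,0)=# (2,3)=# -> step gives (1,1)='#' but target has '.' -> reject
  (0,1)=. (0,2)=# (2,0)=. (2,3)=. -> step gives (1,1)='#' but target has '.' -> reject
  (0,1)=. (0,2)=# (2,0)=. (2,3)=# -> step gives (1,1)='#' but target has '.' -> reject
  (0,1)=. (0,2)=# (2,0)=# (2,3)=. -> step gives (2,1)='#' but target has '.' -> reject
  (0,1)=. (0,2)=# (2,0)=# (2,3)=# -> step gives (2,1)='#' but target has '.' -> reject
  (0,1)=# (0,2)=. (2,0)=. (2,3)=. -> step gives (1,1)='#' but target has '.' -> reject
  (0,1)=# (0,2)=. (2,0)=. (2,3)=# -> step gives (1,1)='#' but target has '.' -> reject
  (0,1)=# (0,2)=. (2,0)=# (2,3)=. -> step gives (1,3)='#' but target has '.' -> reject
  (0,1)=# (0,2)=. (2,0)=# (2,3)=# -> step gives (2,1)='#' but target has '.' -> reject
  (0,1)=# (0,2)=# (2,0)=. (2,3)=. -> step gives (0,1)='#' but target has '.' -> reject
  (0,1)=# (0,2)=# (2,0)=. (2,3)=# -> step gives (0,1)='#' but target has '.' -> reject
  (0,1)=# (0,2)=# (2,0)=# (2,3)=. -> step gives (0,1)='#' but target has '.' -> reject
  (0,1)=# (0,2)=# (2,0)=# (2,3)=# -> step gives (0,1)='#' but target has '.' -> reject
Unique solution: (0,1)=dead, (0,2)=dead, (2,0)=dead, (2,3)=live.
Check: live-neighbor counts of every cell in the completed generation 0:
01110
02242
02342
01333
Applying B3/S23 to generation 0 with these counts gives:
.....
..#..
..#.#
..###
which matches the target exactly.

Answer: .....
..#..
..###
...#.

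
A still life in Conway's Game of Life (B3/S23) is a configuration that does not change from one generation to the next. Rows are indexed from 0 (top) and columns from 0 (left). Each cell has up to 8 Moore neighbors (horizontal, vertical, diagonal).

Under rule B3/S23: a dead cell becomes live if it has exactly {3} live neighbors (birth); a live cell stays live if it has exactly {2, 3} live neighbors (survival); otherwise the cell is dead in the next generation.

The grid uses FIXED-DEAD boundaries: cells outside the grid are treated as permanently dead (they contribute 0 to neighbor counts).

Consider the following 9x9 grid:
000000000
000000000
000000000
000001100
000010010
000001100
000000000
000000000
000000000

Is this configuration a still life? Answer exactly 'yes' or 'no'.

Compute generation 1 and compare to generation 0 (given above):
Generation 1:
000000000
000000000
000000000
000001100
000010010
000001100
000000000
000000000
000000000
The grids are IDENTICAL -> still life.

Answer: yes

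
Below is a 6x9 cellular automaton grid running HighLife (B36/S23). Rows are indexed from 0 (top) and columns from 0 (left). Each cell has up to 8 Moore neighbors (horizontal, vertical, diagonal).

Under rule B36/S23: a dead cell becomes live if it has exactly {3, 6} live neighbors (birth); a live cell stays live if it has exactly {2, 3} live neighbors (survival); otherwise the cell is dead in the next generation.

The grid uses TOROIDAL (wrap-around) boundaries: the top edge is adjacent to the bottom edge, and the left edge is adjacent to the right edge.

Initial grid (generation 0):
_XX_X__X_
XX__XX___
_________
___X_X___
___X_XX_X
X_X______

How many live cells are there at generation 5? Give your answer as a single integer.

Answer: 10

Derivation:
Simulating step by step:
Generation 0 (given above): 16 live cells
Generation 1: 24 live cells
__X_XX__X
XXXXXX___
_____X___
_____XX__
__XX_XX__
X_X_XXXXX
Generation 2: 16 live cells
_X_______
XXX___X__
_XXX_____
_________
_XXX____X
X_XX____X
Generation 3: 13 live cells
___X____X
X__X_____
X__X_____
X_X______
_X_X____X
___X____X
Generation 4: 25 live cells
X_XXX___X
X_XXX___X
X_XX____X
X_XX____X
_X_X____X
___XX__XX
Generation 5: 10 live cells
_____X___
_X_____X_
_X_____X_
____X__X_
_X_______
_X_____X_
Population at generation 5: 10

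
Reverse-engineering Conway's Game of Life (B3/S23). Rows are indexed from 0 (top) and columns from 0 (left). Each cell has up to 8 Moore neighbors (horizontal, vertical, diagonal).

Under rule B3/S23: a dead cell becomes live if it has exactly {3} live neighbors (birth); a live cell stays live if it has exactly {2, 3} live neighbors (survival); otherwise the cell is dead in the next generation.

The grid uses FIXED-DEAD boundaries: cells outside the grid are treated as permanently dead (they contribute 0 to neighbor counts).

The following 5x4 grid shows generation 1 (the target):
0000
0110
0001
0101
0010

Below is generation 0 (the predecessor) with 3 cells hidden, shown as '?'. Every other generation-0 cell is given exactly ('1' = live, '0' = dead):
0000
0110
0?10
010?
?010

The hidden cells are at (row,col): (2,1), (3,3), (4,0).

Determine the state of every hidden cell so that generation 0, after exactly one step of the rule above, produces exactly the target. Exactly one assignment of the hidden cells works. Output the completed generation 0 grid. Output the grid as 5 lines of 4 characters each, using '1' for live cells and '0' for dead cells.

Answer: 0000
0110
0010
0101
0010

Derivation:
Hidden generation-0 cells (in order): (2,1), (3,3), (4,0).
A hidden cell only influences target cells in its own 3x3 neighborhood. Try each of the 2^3 = 8 assignments, step the completed generation 0 forward once under B3/S23, and compare with the target:
  (2,1)=0 (3,3)=0 (4,0)=0 -> step gives (2,2)='1' but target has '0' -> reject
  (2,1)=0 (3,3)=0 (4,0)=1 -> step gives (2,2)='1' but target has '0' -> reject
  (2,1)=0 (3,3)=1 (4,0)=0 -> step reproduces the target at every cell -> ACCEPT
  (2,1)=0 (3,3)=1 (4,0)=1 -> step gives (4,1)='1' but target has '0' -> reject
  (2,1)=1 (3,3)=0 (4,0)=0 -> step gives (2,0)='1' but target has '0' -> reject
  (2,1)=1 (3,3)=0 (4,0)=1 -> step gives (2,0)='1' but target has '0' -> reject
  (2,1)=1 (3,3)=1 (4,0)=0 -> step gives (2,0)='1' but target has '0' -> reject
  (2,1)=1 (3,3)=1 (4,0)=1 -> step gives (2,0)='1' but target has '0' -> reject
Unique solution: (2,1)=dead, (3,3)=live, (4,0)=dead.
Check: live-neighbor counts of every cell in the completed generation 0:
1221
1222
2443
1242
1222
Applying B3/S23 to generation 0 with these counts gives:
0000
0110
0001
0101
0010
which matches the target exactly.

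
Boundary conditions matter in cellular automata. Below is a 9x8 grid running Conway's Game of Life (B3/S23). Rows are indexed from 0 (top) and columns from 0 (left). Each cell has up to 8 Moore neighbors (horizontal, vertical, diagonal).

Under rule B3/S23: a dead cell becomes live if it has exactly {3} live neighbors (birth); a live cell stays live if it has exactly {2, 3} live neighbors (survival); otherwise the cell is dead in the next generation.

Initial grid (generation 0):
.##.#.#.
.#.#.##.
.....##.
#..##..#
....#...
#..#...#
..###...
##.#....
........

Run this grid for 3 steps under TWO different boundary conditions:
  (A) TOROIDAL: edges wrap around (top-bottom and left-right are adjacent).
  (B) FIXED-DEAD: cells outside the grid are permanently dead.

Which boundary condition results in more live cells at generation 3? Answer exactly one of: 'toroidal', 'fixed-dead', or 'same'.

Answer: toroidal

Derivation:
Under TOROIDAL boundary, generation 3:
......##
.#....##
##...##.
##.##..#
.....##.
...#.#..
.##.#...
..#.##..
#.#..#.#
Population = 28

Under FIXED-DEAD boundary, generation 3:
..#.....
..#..###
.......#
...##...
.....#..
..##.#..
..#.#...
..###...
........
Population = 17

Comparison: toroidal=28, fixed-dead=17 -> toroidal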